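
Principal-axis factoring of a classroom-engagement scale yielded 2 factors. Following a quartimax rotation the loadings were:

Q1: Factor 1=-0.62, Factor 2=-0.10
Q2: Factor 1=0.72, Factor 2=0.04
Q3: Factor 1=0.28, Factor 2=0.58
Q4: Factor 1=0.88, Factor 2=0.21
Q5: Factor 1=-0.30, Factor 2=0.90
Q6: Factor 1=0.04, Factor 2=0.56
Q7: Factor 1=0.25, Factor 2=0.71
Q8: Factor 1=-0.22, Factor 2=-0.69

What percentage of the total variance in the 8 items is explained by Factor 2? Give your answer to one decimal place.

SS loadings for Factor 2 = (-0.10)² + 0.04² + 0.58² + 0.21² + 0.90² + 0.56² + 0.71² + (-0.69)² = 2.4959
With 8 standardized items, total variance = 8. Proportion = 2.4959/8 = 0.3120 → 31.20%.

31.2%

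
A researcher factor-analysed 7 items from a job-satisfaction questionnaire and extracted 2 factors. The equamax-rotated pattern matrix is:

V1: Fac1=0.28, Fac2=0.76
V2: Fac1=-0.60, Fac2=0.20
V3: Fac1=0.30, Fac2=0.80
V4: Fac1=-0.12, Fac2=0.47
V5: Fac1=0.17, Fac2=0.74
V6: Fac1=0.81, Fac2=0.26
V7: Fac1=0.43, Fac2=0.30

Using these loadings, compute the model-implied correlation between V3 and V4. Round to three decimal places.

0.340

r̂ = Σ λ_i·λ_j across factors = (0.30)(-0.12) + (0.80)(0.47)
  = -0.0360 +0.3760 = 0.3400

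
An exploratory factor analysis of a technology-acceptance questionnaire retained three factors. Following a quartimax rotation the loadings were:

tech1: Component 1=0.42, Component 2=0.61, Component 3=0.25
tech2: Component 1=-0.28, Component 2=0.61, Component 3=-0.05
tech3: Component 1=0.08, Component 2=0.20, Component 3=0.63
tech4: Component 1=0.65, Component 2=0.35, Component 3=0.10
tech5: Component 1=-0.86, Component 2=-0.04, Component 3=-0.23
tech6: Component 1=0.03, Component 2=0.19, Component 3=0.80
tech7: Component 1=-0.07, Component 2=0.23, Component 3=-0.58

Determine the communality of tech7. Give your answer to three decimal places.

0.394

h² = (-0.07)² + 0.23² + (-0.58)² = 0.0049 + 0.0529 + 0.3364 = 0.3942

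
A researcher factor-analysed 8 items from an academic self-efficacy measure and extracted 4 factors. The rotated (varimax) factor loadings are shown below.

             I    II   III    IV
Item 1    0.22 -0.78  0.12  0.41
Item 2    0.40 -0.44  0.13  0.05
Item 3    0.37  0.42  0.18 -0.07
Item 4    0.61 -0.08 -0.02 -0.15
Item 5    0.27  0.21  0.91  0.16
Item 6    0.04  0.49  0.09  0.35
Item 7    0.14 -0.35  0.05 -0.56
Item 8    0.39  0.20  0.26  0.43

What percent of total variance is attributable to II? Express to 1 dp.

SS loadings for II = (-0.78)² + (-0.44)² + 0.42² + (-0.08)² + 0.21² + 0.49² + (-0.35)² + 0.20² = 1.4315
With 8 standardized items, total variance = 8. Proportion = 1.4315/8 = 0.1789 → 17.89%.

17.9%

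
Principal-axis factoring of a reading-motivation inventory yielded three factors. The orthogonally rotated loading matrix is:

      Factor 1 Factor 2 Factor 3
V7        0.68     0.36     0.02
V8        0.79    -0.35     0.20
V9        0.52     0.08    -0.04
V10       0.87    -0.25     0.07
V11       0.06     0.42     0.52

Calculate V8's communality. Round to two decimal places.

0.79

h² = 0.79² + (-0.35)² + 0.20² = 0.6241 + 0.1225 + 0.0400 = 0.7866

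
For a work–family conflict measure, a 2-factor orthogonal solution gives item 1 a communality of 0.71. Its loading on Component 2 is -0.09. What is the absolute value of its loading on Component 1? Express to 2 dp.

Under orthogonal rotation h² = Σλ², so λ_Component 1² = h² − (0.0081) = 0.71 − 0.0081 = 0.7019.
|λ| = √0.7019 = 0.8378.

0.84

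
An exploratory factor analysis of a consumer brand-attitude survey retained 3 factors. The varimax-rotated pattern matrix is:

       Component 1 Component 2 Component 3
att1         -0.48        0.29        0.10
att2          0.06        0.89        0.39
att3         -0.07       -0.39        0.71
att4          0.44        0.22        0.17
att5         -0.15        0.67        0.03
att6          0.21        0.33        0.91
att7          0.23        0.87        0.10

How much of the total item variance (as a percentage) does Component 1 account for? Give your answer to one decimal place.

SS loadings for Component 1 = (-0.48)² + 0.06² + (-0.07)² + 0.44² + (-0.15)² + 0.21² + 0.23² = 0.5520
With 7 standardized items, total variance = 7. Proportion = 0.5520/7 = 0.0789 → 7.89%.

7.9%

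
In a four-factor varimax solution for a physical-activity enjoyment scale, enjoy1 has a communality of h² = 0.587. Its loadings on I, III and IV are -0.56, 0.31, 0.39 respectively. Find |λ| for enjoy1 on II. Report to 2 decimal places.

0.16

Under orthogonal rotation h² = Σλ², so λ_II² = h² − (0.5618) = 0.587 − 0.5618 = 0.0252.
|λ| = √0.0252 = 0.1587.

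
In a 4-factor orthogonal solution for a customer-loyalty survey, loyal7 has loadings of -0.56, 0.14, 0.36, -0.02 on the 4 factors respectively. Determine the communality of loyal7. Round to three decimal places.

h² = (-0.56)² + 0.14² + 0.36² + (-0.02)² = 0.3136 + 0.0196 + 0.1296 + 0.0004 = 0.4632

0.463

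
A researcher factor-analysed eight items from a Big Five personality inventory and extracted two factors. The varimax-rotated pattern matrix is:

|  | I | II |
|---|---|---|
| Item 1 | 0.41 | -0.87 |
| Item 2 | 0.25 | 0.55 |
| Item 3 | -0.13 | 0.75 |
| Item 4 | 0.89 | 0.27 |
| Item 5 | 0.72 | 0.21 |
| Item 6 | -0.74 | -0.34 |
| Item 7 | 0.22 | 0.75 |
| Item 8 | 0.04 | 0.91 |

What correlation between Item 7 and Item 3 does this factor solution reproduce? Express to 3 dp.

r̂ = Σ λ_i·λ_j across factors = (0.22)(-0.13) + (0.75)(0.75)
  = -0.0286 +0.5625 = 0.5339

0.534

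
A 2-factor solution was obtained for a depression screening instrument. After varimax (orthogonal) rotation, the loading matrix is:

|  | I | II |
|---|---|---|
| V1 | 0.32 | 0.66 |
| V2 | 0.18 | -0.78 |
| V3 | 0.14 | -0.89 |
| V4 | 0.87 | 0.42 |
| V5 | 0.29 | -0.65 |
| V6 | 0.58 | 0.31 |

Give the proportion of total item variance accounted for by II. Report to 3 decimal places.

SS loadings for II = 0.66² + (-0.78)² + (-0.89)² + 0.42² + (-0.65)² + 0.31² = 2.5311
Proportion of variance = 2.5311 / 6 = 0.4219.

0.422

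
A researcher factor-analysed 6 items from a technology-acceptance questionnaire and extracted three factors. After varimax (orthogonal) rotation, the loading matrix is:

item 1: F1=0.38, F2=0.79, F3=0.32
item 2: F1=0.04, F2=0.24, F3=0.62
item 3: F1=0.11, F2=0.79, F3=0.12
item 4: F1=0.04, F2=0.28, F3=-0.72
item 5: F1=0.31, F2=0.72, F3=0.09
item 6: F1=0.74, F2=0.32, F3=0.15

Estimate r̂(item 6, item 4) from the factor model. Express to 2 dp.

r̂ = Σ λ_i·λ_j across factors = (0.74)(0.04) + (0.32)(0.28) + (0.15)(-0.72)
  = +0.0296 +0.0896 -0.1080 = 0.0112

0.01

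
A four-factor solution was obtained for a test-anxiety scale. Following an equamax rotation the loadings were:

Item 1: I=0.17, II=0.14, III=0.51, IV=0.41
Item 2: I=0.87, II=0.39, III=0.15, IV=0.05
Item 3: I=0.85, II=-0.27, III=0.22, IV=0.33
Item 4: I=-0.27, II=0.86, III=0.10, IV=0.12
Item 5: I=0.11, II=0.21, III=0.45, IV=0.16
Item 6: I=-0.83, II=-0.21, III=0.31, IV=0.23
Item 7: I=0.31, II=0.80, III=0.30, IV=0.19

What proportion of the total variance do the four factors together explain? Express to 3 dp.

SS loadings by factor: 2.3783, 1.7124, 0.7296, 0.4085; total = 5.2288.
Total variance with 7 standardized items is 7, so the solution explains 5.2288/7 = 0.7470.

0.747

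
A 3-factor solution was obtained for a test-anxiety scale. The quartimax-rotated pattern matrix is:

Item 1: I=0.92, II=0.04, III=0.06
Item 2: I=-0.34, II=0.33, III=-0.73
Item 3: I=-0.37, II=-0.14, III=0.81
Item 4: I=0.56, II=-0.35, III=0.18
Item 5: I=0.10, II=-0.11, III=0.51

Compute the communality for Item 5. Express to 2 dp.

h² = 0.10² + (-0.11)² + 0.51² = 0.0100 + 0.0121 + 0.2601 = 0.2822

0.28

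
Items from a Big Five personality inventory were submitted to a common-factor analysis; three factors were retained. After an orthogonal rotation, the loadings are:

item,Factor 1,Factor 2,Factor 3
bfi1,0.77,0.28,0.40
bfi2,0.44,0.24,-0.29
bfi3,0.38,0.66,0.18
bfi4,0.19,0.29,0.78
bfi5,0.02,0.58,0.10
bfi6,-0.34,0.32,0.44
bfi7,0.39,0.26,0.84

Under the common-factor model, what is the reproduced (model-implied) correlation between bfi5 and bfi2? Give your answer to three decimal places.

r̂ = Σ λ_i·λ_j across factors = (0.02)(0.44) + (0.58)(0.24) + (0.10)(-0.29)
  = +0.0088 +0.1392 -0.0290 = 0.1190

0.119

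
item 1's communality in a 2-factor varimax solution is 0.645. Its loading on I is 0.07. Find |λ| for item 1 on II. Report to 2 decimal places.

Under orthogonal rotation h² = Σλ², so λ_II² = h² − (0.0049) = 0.645 − 0.0049 = 0.6401.
|λ| = √0.6401 = 0.8001.

0.80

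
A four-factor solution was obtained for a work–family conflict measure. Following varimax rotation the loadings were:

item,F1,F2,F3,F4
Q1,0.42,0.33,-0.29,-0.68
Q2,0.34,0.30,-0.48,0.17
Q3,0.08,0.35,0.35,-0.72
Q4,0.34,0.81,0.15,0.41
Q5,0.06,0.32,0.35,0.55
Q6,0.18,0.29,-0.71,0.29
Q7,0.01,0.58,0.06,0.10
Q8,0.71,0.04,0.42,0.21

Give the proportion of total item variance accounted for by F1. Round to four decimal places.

SS loadings for F1 = 0.42² + 0.34² + 0.08² + 0.34² + 0.06² + 0.18² + 0.01² + 0.71² = 0.9542
Proportion of variance = 0.9542 / 8 = 0.1193.

0.1193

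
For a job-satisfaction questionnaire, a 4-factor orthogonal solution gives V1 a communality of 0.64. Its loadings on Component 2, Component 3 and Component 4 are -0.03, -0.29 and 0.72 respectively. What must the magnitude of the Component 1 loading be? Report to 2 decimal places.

0.19

Under orthogonal rotation h² = Σλ², so λ_Component 1² = h² − (0.6034) = 0.64 − 0.6034 = 0.0366.
|λ| = √0.0366 = 0.1913.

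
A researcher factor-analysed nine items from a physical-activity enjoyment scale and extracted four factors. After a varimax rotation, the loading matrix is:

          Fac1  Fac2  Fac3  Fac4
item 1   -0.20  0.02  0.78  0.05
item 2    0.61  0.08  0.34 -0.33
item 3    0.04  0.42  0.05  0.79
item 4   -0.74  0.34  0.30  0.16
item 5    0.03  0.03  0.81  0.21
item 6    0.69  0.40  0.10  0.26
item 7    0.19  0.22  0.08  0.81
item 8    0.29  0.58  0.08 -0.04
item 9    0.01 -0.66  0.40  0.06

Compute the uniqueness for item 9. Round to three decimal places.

h² = 0.01² + (-0.66)² + 0.40² + 0.06² = 0.0001 + 0.4356 + 0.1600 + 0.0036 = 0.5993
Uniqueness u² = 1 − h² = 1 − 0.5993 = 0.4007

0.401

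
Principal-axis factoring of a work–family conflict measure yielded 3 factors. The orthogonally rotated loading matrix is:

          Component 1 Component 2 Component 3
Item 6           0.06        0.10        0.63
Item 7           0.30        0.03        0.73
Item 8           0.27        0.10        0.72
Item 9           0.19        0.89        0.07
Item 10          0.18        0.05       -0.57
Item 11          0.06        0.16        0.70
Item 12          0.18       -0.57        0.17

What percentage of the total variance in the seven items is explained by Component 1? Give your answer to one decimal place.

SS loadings for Component 1 = 0.06² + 0.30² + 0.27² + 0.19² + 0.18² + 0.06² + 0.18² = 0.2710
With 7 standardized items, total variance = 7. Proportion = 0.2710/7 = 0.0387 → 3.87%.

3.9%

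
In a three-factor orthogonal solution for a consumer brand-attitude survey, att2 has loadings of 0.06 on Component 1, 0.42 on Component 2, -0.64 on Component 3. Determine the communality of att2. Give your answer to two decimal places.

h² = 0.06² + 0.42² + (-0.64)² = 0.0036 + 0.1764 + 0.4096 = 0.5896

0.59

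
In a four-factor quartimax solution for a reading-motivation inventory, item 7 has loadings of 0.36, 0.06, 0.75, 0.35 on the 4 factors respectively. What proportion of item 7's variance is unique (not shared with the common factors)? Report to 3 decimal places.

h² = 0.36² + 0.06² + 0.75² + 0.35² = 0.1296 + 0.0036 + 0.5625 + 0.1225 = 0.8182
Uniqueness u² = 1 − h² = 1 − 0.8182 = 0.1818

0.182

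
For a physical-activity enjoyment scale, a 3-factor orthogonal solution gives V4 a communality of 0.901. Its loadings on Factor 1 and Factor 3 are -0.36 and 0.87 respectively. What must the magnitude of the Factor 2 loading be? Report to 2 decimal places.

0.12

Under orthogonal rotation h² = Σλ², so λ_Factor 2² = h² − (0.8865) = 0.901 − 0.8865 = 0.0145.
|λ| = √0.0145 = 0.1204.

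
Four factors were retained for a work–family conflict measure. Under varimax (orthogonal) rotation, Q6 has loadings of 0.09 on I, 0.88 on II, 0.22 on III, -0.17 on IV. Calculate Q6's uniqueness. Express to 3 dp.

0.140

h² = 0.09² + 0.88² + 0.22² + (-0.17)² = 0.0081 + 0.7744 + 0.0484 + 0.0289 = 0.8598
Uniqueness u² = 1 − h² = 1 − 0.8598 = 0.1402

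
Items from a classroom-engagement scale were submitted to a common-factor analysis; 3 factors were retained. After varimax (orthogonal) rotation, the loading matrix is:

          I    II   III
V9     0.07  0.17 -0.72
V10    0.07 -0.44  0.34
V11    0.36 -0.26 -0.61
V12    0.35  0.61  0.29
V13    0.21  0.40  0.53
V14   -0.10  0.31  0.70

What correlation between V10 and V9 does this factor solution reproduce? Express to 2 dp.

r̂ = Σ λ_i·λ_j across factors = (0.07)(0.07) + (-0.44)(0.17) + (0.34)(-0.72)
  = +0.0049 -0.0748 -0.2448 = -0.3147

-0.31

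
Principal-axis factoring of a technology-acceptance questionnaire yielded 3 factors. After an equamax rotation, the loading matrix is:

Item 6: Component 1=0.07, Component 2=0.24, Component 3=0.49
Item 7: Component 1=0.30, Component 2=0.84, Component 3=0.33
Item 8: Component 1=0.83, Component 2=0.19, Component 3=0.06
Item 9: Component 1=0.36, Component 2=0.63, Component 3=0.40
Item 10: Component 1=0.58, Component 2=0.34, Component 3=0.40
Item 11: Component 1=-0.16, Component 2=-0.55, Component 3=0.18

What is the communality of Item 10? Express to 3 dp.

h² = 0.58² + 0.34² + 0.40² = 0.3364 + 0.1156 + 0.1600 = 0.6120

0.612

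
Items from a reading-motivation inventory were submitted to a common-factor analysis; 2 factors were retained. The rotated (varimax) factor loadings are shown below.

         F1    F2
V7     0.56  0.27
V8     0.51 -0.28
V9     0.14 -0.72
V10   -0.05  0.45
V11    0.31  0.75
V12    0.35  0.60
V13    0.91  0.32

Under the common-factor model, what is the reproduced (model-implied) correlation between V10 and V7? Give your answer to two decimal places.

r̂ = Σ λ_i·λ_j across factors = (-0.05)(0.56) + (0.45)(0.27)
  = -0.0280 +0.1215 = 0.0935

0.09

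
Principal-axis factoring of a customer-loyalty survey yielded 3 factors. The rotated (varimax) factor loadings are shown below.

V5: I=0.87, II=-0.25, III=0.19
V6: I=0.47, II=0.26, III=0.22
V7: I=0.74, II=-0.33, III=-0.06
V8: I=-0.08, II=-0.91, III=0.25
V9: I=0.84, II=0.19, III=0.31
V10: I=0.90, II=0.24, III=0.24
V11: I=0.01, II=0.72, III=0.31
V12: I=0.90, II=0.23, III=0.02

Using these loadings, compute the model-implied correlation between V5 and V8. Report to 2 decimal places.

0.21

r̂ = Σ λ_i·λ_j across factors = (0.87)(-0.08) + (-0.25)(-0.91) + (0.19)(0.25)
  = -0.0696 +0.2275 +0.0475 = 0.2054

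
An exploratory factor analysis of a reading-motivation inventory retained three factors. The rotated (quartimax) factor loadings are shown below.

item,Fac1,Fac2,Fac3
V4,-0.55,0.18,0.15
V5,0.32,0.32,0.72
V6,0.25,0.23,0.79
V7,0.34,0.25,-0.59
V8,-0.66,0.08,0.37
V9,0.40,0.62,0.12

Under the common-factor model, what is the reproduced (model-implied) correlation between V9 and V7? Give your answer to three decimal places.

0.220

r̂ = Σ λ_i·λ_j across factors = (0.40)(0.34) + (0.62)(0.25) + (0.12)(-0.59)
  = +0.1360 +0.1550 -0.0708 = 0.2202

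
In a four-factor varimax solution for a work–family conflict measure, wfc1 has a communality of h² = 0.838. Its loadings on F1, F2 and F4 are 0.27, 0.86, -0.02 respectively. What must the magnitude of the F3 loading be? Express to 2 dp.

Under orthogonal rotation h² = Σλ², so λ_F3² = h² − (0.8129) = 0.838 − 0.8129 = 0.0251.
|λ| = √0.0251 = 0.1584.

0.16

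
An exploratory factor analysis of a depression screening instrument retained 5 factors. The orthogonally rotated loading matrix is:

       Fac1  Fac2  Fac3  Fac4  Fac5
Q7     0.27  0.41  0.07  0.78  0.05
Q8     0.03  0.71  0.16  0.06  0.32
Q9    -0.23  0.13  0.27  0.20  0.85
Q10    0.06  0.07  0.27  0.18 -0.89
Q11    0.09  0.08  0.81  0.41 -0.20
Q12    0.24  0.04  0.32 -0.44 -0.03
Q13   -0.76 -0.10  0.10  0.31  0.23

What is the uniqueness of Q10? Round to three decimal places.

h² = 0.06² + 0.07² + 0.27² + 0.18² + (-0.89)² = 0.0036 + 0.0049 + 0.0729 + 0.0324 + 0.7921 = 0.9059
Uniqueness u² = 1 − h² = 1 − 0.9059 = 0.0941

0.094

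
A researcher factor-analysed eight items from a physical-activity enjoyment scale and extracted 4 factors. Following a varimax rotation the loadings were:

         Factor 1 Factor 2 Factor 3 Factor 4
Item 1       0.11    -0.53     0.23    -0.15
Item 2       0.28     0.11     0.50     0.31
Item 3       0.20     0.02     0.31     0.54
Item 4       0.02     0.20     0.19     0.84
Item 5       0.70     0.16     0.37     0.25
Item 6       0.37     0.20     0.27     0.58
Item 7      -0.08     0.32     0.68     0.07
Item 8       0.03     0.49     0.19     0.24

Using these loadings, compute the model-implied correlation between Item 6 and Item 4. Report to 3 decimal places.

0.586

r̂ = Σ λ_i·λ_j across factors = (0.37)(0.02) + (0.20)(0.20) + (0.27)(0.19) + (0.58)(0.84)
  = +0.0074 +0.0400 +0.0513 +0.4872 = 0.5859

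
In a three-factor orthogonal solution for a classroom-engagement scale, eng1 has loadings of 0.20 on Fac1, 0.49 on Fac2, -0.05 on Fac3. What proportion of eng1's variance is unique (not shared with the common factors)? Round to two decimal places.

0.72

h² = 0.20² + 0.49² + (-0.05)² = 0.0400 + 0.2401 + 0.0025 = 0.2826
Uniqueness u² = 1 − h² = 1 − 0.2826 = 0.7174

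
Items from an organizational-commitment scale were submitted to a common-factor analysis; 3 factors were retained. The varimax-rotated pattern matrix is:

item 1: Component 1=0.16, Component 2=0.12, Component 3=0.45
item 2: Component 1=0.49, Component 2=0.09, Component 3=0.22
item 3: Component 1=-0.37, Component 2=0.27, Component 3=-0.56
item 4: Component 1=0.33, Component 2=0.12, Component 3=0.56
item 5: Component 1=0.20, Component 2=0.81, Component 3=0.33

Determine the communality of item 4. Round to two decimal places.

h² = 0.33² + 0.12² + 0.56² = 0.1089 + 0.0144 + 0.3136 = 0.4369

0.44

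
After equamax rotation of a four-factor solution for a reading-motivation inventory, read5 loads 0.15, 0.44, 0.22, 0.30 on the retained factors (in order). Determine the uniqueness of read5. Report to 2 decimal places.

0.65

h² = 0.15² + 0.44² + 0.22² + 0.30² = 0.0225 + 0.1936 + 0.0484 + 0.0900 = 0.3545
Uniqueness u² = 1 − h² = 1 − 0.3545 = 0.6455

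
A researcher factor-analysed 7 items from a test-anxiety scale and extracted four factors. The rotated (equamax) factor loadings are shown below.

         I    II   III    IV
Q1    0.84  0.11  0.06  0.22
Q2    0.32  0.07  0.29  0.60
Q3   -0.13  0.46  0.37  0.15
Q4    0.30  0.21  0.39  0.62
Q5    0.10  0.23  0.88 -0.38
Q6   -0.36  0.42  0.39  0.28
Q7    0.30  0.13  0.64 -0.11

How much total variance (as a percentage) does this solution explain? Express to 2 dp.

63.23%

Communalities: 0.7697, 0.5514, 0.3879, 0.6706, 0.9817, 0.5365, 0.5286; Σh² = 4.4264.
Total variance with 7 standardized items is 7, so the solution explains 4.4264/7 = 0.6323 = 63.23%.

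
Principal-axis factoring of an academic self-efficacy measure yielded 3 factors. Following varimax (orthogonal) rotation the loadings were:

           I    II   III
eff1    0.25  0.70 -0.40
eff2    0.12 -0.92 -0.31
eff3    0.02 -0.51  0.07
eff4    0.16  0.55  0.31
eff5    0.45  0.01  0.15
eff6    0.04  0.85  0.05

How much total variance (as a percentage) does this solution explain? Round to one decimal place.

SS loadings by factor: 0.3070, 2.6216, 0.3821; total = 3.3107.
Total variance with 6 standardized items is 6, so the solution explains 3.3107/6 = 0.5518 = 55.18%.

55.2%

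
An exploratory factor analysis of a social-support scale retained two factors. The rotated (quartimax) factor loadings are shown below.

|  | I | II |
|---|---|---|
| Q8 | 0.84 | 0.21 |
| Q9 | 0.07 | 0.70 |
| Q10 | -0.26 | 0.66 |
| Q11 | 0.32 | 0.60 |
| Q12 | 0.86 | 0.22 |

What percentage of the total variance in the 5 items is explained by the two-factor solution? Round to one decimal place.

60.0%

Communalities: 0.7497, 0.4949, 0.5032, 0.4624, 0.7880; Σh² = 2.9982.
Total variance with 5 standardized items is 5, so the solution explains 2.9982/5 = 0.5996 = 59.96%.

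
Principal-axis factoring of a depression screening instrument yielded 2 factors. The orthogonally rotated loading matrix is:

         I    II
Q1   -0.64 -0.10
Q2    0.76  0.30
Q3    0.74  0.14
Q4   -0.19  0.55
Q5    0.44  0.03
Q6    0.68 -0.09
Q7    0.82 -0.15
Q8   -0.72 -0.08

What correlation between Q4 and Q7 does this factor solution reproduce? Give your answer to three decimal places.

-0.238

r̂ = Σ λ_i·λ_j across factors = (-0.19)(0.82) + (0.55)(-0.15)
  = -0.1558 -0.0825 = -0.2383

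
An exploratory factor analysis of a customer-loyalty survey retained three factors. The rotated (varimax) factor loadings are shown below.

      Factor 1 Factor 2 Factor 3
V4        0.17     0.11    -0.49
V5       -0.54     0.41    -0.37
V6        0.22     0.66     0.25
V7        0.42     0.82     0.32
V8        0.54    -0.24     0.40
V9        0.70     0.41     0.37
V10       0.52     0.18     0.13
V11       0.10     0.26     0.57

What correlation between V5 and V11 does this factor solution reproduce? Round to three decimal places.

r̂ = Σ λ_i·λ_j across factors = (-0.54)(0.10) + (0.41)(0.26) + (-0.37)(0.57)
  = -0.0540 +0.1066 -0.2109 = -0.1583

-0.158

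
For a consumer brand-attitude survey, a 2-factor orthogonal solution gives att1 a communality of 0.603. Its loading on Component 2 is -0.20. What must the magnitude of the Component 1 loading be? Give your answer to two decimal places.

0.75

Under orthogonal rotation h² = Σλ², so λ_Component 1² = h² − (0.0400) = 0.603 − 0.0400 = 0.5630.
|λ| = √0.5630 = 0.7503.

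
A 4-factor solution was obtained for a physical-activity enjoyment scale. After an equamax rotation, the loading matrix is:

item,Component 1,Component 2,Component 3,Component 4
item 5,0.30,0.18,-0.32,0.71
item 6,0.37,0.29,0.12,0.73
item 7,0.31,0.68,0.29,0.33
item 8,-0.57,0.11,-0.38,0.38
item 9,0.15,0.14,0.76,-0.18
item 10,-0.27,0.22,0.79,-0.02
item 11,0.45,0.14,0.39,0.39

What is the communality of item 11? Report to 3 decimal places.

0.526

h² = 0.45² + 0.14² + 0.39² + 0.39² = 0.2025 + 0.0196 + 0.1521 + 0.1521 = 0.5263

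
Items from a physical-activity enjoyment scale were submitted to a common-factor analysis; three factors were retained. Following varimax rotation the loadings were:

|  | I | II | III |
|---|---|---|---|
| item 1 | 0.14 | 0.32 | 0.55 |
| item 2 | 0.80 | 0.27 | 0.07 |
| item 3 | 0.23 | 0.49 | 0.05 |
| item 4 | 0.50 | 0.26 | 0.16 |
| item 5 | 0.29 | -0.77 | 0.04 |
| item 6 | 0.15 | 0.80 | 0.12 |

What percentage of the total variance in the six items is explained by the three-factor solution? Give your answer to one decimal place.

52.3%

Communalities: 0.4245, 0.7178, 0.2955, 0.3432, 0.6786, 0.6769; Σh² = 3.1365.
Total variance with 6 standardized items is 6, so the solution explains 3.1365/6 = 0.5228 = 52.28%.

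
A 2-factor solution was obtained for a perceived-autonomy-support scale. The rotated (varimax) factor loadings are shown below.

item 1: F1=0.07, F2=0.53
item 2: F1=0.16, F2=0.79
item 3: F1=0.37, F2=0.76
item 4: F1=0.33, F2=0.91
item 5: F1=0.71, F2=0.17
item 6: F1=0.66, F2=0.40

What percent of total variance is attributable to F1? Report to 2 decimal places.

20.27%

SS loadings for F1 = 0.07² + 0.16² + 0.37² + 0.33² + 0.71² + 0.66² = 1.2160
With 6 standardized items, total variance = 6. Proportion = 1.2160/6 = 0.2027 → 20.27%.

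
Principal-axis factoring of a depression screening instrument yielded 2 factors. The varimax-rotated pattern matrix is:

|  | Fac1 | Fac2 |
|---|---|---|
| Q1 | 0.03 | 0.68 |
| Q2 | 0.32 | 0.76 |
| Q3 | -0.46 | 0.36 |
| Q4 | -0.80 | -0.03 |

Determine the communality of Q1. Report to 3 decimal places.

h² = 0.03² + 0.68² = 0.0009 + 0.4624 = 0.4633

0.463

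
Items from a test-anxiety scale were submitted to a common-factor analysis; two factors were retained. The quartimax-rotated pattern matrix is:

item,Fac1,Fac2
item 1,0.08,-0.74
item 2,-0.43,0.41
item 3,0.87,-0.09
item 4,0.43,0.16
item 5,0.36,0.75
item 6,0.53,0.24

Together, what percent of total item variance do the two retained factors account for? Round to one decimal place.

Communalities: 0.5540, 0.3530, 0.7650, 0.2105, 0.6921, 0.3385; Σh² = 2.9131.
Total variance with 6 standardized items is 6, so the solution explains 2.9131/6 = 0.4855 = 48.55%.

48.6%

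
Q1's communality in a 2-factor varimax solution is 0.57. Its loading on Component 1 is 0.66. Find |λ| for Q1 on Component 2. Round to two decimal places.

0.37

Under orthogonal rotation h² = Σλ², so λ_Component 2² = h² − (0.4356) = 0.57 − 0.4356 = 0.1344.
|λ| = √0.1344 = 0.3666.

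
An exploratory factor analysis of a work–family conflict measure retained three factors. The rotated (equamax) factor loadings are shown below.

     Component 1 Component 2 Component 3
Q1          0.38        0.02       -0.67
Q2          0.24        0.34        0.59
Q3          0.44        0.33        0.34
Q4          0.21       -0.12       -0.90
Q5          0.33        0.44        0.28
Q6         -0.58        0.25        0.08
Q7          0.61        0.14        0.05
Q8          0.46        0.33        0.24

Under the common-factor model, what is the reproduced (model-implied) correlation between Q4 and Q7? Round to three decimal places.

0.066

r̂ = Σ λ_i·λ_j across factors = (0.21)(0.61) + (-0.12)(0.14) + (-0.90)(0.05)
  = +0.1281 -0.0168 -0.0450 = 0.0663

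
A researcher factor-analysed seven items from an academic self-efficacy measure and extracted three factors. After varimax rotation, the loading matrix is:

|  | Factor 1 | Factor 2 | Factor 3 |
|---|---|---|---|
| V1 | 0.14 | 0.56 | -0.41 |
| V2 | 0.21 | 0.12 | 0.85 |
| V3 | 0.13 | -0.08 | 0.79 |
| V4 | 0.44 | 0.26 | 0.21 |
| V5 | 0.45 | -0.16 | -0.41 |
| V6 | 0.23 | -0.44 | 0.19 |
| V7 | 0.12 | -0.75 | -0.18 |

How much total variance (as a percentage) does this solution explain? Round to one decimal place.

SS loadings by factor: 0.5440, 1.1837, 1.7954; total = 3.5231.
Total variance with 7 standardized items is 7, so the solution explains 3.5231/7 = 0.5033 = 50.33%.

50.3%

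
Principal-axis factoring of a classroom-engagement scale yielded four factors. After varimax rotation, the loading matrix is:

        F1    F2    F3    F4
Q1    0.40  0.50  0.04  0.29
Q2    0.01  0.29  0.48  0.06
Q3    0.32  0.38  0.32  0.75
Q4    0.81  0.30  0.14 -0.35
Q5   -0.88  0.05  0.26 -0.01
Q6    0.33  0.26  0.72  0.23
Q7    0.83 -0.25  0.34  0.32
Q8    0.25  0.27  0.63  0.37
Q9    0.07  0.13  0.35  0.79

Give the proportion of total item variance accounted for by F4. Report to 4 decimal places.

0.1877

SS loadings for F4 = 0.29² + 0.06² + 0.75² + (-0.35)² + (-0.01)² + 0.23² + 0.32² + 0.37² + 0.79² = 1.6891
Proportion of variance = 1.6891 / 9 = 0.1877.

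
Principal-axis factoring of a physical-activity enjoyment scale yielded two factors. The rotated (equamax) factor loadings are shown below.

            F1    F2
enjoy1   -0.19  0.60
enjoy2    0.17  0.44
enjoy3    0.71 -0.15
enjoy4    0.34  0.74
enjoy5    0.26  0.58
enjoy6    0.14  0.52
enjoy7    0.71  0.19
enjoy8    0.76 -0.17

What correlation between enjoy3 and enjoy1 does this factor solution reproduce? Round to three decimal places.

-0.225

r̂ = Σ λ_i·λ_j across factors = (0.71)(-0.19) + (-0.15)(0.60)
  = -0.1349 -0.0900 = -0.2249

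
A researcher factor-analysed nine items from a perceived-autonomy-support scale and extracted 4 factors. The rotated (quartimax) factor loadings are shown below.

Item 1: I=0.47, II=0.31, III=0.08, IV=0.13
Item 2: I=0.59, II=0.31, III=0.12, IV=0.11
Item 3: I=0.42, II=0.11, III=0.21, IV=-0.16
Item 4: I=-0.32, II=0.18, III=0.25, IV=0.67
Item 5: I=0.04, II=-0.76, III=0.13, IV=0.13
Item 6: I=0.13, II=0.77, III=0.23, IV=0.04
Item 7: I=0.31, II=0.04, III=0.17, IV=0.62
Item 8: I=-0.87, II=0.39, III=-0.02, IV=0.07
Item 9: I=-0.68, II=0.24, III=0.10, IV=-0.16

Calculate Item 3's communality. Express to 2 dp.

h² = 0.42² + 0.11² + 0.21² + (-0.16)² = 0.1764 + 0.0121 + 0.0441 + 0.0256 = 0.2582

0.26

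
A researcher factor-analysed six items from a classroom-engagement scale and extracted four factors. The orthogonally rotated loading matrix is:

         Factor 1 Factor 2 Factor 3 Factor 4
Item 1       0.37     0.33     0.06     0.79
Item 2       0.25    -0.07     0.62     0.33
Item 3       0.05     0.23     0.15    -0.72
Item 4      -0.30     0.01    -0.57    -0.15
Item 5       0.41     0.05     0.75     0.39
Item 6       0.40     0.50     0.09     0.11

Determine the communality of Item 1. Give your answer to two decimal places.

h² = 0.37² + 0.33² + 0.06² + 0.79² = 0.1369 + 0.1089 + 0.0036 + 0.6241 = 0.8735

0.87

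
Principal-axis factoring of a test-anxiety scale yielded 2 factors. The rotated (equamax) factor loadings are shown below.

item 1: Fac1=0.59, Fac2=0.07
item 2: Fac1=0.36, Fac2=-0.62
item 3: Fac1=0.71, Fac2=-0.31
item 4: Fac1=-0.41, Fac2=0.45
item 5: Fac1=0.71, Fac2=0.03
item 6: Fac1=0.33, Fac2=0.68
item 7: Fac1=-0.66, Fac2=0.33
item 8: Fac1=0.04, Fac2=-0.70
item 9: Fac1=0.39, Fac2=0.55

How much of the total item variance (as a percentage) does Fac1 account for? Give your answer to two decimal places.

SS loadings for Fac1 = 0.59² + 0.36² + 0.71² + (-0.41)² + 0.71² + 0.33² + (-0.66)² + 0.04² + 0.39² = 2.3522
With 9 standardized items, total variance = 9. Proportion = 2.3522/9 = 0.2614 → 26.14%.

26.14%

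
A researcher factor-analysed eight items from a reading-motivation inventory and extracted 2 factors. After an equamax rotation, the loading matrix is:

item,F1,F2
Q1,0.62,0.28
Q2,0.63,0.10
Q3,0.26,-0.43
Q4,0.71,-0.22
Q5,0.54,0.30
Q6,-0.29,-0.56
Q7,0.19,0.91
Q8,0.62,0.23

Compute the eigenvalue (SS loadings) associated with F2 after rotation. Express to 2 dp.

1.61

SS loadings for F2 = 0.28² + 0.10² + (-0.43)² + (-0.22)² + 0.30² + (-0.56)² + 0.91² + 0.23² = 0.0784 + 0.0100 + 0.1849 + 0.0484 + 0.0900 + 0.3136 + 0.8281 + 0.0529 = 1.6063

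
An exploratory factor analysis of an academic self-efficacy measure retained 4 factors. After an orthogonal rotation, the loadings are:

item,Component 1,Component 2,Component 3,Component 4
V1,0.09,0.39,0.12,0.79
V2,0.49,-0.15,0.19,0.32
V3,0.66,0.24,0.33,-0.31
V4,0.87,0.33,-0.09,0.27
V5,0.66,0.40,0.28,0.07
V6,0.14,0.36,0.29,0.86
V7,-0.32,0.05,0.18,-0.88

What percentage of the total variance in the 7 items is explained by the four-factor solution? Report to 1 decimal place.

77.3%

Communalities: 0.7987, 0.4011, 0.6982, 0.9468, 0.6789, 0.9729, 0.9117; Σh² = 5.4083.
Total variance with 7 standardized items is 7, so the solution explains 5.4083/7 = 0.7726 = 77.26%.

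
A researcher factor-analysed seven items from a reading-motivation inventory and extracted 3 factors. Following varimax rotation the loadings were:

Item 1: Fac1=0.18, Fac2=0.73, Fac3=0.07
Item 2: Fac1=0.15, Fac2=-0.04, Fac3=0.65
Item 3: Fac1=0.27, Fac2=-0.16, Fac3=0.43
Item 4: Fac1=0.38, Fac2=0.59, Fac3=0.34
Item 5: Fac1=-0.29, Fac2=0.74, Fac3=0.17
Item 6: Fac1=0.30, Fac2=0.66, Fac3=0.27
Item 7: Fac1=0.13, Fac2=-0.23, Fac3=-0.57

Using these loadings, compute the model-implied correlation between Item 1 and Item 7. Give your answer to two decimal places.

-0.18

r̂ = Σ λ_i·λ_j across factors = (0.18)(0.13) + (0.73)(-0.23) + (0.07)(-0.57)
  = +0.0234 -0.1679 -0.0399 = -0.1844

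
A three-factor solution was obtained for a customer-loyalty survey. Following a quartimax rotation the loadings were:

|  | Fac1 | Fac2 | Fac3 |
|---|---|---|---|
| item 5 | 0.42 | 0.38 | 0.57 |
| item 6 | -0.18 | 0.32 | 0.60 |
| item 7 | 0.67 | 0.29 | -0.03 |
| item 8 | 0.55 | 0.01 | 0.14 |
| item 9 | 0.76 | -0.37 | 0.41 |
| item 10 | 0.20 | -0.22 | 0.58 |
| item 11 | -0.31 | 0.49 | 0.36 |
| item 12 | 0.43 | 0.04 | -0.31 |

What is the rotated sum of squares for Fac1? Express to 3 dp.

1.859

SS loadings for Fac1 = 0.42² + (-0.18)² + 0.67² + 0.55² + 0.76² + 0.20² + (-0.31)² + 0.43² = 0.1764 + 0.0324 + 0.4489 + 0.3025 + 0.5776 + 0.0400 + 0.0961 + 0.1849 = 1.8588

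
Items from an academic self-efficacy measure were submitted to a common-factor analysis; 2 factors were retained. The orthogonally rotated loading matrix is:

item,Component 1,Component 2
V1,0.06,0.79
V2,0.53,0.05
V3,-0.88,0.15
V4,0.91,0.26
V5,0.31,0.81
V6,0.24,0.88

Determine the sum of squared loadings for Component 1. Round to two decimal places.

SS loadings for Component 1 = 0.06² + 0.53² + (-0.88)² + 0.91² + 0.31² + 0.24² = 0.0036 + 0.2809 + 0.7744 + 0.8281 + 0.0961 + 0.0576 = 2.0407

2.04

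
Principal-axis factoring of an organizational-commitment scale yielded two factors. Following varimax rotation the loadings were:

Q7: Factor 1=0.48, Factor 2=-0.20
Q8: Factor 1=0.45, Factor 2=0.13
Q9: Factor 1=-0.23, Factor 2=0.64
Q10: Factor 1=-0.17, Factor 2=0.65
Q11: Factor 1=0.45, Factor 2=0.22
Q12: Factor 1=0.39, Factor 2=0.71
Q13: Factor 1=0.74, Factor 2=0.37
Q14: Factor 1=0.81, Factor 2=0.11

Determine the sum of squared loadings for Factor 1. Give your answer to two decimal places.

SS loadings for Factor 1 = 0.48² + 0.45² + (-0.23)² + (-0.17)² + 0.45² + 0.39² + 0.74² + 0.81² = 0.2304 + 0.2025 + 0.0529 + 0.0289 + 0.2025 + 0.1521 + 0.5476 + 0.6561 = 2.0730

2.07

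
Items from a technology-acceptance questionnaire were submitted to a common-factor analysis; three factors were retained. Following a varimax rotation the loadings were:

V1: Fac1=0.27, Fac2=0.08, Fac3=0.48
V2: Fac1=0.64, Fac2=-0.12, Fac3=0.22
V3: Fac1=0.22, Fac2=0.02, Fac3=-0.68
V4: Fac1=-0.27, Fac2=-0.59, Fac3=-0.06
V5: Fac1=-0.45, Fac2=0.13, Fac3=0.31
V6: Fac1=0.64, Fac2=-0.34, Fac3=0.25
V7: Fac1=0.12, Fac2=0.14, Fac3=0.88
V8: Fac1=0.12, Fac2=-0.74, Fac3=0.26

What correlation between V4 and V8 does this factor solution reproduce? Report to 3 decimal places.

r̂ = Σ λ_i·λ_j across factors = (-0.27)(0.12) + (-0.59)(-0.74) + (-0.06)(0.26)
  = -0.0324 +0.4366 -0.0156 = 0.3886

0.389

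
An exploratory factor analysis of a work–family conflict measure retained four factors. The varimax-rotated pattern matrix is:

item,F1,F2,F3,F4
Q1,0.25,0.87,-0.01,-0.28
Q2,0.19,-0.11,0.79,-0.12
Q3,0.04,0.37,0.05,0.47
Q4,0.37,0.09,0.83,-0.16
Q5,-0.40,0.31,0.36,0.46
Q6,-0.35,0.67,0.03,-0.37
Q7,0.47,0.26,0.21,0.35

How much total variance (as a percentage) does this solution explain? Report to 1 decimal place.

65.3%

Communalities: 0.8979, 0.6867, 0.3619, 0.8595, 0.5973, 0.7092, 0.4551; Σh² = 4.5676.
Total variance with 7 standardized items is 7, so the solution explains 4.5676/7 = 0.6525 = 65.25%.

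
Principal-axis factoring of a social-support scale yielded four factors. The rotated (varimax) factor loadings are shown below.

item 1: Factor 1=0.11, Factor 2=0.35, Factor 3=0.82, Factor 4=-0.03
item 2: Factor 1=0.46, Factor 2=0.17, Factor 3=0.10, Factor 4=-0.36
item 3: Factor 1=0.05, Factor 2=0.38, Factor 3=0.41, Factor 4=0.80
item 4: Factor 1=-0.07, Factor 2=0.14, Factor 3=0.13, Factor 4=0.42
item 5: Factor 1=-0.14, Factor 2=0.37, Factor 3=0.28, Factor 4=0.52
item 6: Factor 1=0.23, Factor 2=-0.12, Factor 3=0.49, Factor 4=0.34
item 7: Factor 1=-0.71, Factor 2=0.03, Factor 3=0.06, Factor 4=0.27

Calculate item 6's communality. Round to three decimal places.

h² = 0.23² + (-0.12)² + 0.49² + 0.34² = 0.0529 + 0.0144 + 0.2401 + 0.1156 = 0.4230

0.423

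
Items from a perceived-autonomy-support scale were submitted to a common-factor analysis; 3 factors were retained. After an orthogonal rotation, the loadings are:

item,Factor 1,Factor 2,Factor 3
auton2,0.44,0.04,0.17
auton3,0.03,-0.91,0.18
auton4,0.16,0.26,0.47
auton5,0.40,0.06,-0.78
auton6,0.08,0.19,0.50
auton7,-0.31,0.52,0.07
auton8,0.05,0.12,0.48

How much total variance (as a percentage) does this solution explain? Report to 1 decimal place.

44.0%

Communalities: 0.2241, 0.8614, 0.3141, 0.7720, 0.2925, 0.3714, 0.2473; Σh² = 3.0828.
Total variance with 7 standardized items is 7, so the solution explains 3.0828/7 = 0.4404 = 44.04%.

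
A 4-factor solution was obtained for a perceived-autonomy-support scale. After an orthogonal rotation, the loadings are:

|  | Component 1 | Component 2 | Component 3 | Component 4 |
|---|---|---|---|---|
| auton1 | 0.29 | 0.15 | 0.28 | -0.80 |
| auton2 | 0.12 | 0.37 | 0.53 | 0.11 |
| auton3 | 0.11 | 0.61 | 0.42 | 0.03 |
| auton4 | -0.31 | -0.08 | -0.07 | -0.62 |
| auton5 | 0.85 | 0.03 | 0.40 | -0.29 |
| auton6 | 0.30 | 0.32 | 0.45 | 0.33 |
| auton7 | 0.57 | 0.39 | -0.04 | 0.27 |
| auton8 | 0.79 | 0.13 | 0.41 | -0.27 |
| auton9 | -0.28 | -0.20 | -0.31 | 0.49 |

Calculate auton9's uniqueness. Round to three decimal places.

0.545

h² = (-0.28)² + (-0.20)² + (-0.31)² + 0.49² = 0.0784 + 0.0400 + 0.0961 + 0.2401 = 0.4546
Uniqueness u² = 1 − h² = 1 − 0.4546 = 0.5454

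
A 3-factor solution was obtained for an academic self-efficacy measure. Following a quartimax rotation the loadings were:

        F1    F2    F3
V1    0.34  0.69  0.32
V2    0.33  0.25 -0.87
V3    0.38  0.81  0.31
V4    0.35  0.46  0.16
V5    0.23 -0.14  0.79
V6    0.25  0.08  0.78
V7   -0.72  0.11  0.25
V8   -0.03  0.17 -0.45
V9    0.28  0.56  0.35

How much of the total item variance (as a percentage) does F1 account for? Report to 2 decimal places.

13.38%

SS loadings for F1 = 0.34² + 0.33² + 0.38² + 0.35² + 0.23² + 0.25² + (-0.72)² + (-0.03)² + 0.28² = 1.2045
With 9 standardized items, total variance = 9. Proportion = 1.2045/9 = 0.1338 → 13.38%.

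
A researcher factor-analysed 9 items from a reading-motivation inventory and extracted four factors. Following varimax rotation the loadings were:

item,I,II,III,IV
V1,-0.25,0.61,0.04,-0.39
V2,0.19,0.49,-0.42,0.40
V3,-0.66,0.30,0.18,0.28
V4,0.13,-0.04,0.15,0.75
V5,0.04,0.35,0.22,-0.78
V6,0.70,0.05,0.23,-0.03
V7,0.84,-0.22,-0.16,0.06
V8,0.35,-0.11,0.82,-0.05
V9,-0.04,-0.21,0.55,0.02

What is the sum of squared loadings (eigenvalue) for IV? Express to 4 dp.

1.5688

SS loadings for IV = (-0.39)² + 0.40² + 0.28² + 0.75² + (-0.78)² + (-0.03)² + 0.06² + (-0.05)² + 0.02² = 0.1521 + 0.1600 + 0.0784 + 0.5625 + 0.6084 + 0.0009 + 0.0036 + 0.0025 + 0.0004 = 1.5688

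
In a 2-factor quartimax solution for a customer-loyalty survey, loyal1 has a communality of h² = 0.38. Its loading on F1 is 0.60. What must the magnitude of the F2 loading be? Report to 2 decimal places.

Under orthogonal rotation h² = Σλ², so λ_F2² = h² − (0.3600) = 0.38 − 0.3600 = 0.0200.
|λ| = √0.0200 = 0.1414.

0.14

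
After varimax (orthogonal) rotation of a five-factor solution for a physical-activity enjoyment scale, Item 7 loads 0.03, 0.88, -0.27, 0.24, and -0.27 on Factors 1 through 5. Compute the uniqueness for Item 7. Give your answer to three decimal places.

0.021

h² = 0.03² + 0.88² + (-0.27)² + 0.24² + (-0.27)² = 0.0009 + 0.7744 + 0.0729 + 0.0576 + 0.0729 = 0.9787
Uniqueness u² = 1 − h² = 1 − 0.9787 = 0.0213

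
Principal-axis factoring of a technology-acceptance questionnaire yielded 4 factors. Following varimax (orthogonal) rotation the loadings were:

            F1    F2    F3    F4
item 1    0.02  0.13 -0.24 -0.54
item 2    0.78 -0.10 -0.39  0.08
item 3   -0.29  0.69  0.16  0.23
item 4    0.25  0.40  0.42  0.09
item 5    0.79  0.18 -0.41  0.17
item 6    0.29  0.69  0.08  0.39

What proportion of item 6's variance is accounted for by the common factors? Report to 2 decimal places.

h² = 0.29² + 0.69² + 0.08² + 0.39² = 0.0841 + 0.4761 + 0.0064 + 0.1521 = 0.7187

0.72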